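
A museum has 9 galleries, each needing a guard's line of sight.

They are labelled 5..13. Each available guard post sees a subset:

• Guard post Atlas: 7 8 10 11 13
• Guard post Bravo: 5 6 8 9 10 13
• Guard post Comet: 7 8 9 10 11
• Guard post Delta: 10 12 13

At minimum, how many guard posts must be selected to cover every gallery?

Atlas and Bravo and Delta together: Atlas ∪ Bravo ∪ Delta = {5, 6, 7, 8, 9, 10, 11, 12, 13} — every gallery is covered.
Only Bravo contains 5, so Bravo is forced; the remaining 3 galleries need at least 2 more guard posts (each remaining guard post adds at most 2) — so at least 3 guard posts are needed, and 3 is optimal.

3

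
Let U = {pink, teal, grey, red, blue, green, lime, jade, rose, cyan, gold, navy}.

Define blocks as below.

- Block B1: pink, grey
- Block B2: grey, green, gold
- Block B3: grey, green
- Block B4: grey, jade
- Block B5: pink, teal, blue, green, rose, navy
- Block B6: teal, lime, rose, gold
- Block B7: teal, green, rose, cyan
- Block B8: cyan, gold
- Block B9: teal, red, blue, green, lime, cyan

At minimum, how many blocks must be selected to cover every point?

4

B4, B5, B8, and B9 cover everything between them: the union {pink, teal, grey, red, blue, green, lime, jade, rose, cyan, gold, navy} is all of U.
No 3 of the 9 blocks cover everything (all 84 combinations miss at least one point), so 4 is optimal.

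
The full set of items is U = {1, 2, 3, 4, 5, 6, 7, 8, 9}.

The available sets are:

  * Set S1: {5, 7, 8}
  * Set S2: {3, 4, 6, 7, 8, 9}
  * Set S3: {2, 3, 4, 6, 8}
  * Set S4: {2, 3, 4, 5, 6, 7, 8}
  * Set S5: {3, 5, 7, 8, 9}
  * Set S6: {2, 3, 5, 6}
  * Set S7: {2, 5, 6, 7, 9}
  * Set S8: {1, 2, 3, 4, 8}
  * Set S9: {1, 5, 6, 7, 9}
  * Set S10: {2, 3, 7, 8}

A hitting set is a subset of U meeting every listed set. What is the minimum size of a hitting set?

2

Take H = {3, 5}. Each listed set contains at least one of these, so H is a hitting set of size 2.
No single item lies in every set, so at least 2 are needed and 2 is optimal.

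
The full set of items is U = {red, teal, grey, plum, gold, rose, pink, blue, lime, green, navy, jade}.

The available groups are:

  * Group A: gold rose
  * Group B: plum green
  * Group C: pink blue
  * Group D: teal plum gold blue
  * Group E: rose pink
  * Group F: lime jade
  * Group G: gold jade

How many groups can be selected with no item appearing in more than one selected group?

4

A, B, C, F are pairwise disjoint (A={gold,rose}; B={plum,green}; C={pink,blue}; F={lime,jade}).
Every remaining group overlaps one of these, and no 5 of the listed groups are pairwise disjoint, so 4 is the maximum.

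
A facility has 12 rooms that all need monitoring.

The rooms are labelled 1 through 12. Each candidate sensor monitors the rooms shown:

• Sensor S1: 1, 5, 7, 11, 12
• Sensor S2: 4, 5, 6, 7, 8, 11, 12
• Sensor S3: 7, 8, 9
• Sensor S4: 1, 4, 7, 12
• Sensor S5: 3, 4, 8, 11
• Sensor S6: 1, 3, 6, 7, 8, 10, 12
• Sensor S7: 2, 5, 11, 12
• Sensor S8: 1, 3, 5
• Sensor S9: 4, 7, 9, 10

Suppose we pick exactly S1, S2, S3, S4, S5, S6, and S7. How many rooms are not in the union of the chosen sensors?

0

Union of S1, S2, S3, S4, S5, S6, S7 = {1, 2, 3, 4, 5, 6, 7, 8, 9, 10, 11, 12} — that's every room, so 0 are uncovered.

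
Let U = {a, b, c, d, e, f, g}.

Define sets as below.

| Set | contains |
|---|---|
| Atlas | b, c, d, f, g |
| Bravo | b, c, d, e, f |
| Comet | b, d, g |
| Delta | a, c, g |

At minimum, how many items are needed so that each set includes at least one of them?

The 2 items {b, g} hit every set.
No single item lies in every set, so at least 2 are needed and 2 is optimal.

2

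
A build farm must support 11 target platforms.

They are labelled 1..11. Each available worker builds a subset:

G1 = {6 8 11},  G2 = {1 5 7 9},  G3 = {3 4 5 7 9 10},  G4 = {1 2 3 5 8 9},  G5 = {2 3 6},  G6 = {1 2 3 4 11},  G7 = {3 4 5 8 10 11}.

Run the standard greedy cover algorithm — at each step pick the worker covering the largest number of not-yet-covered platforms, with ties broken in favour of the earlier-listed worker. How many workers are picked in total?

3

Greedy: pick G3 (covers 6 new) → pick G1 (covers 3 new) → pick G4 (covers 2 new). Total picks: 3.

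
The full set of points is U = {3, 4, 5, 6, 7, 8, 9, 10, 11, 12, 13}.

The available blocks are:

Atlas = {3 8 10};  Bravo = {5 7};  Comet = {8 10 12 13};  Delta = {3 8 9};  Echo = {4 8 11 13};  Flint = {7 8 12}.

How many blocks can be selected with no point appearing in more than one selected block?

Bravo, Delta are pairwise disjoint (Bravo={5,7}; Delta={3,8,9}).
Every remaining block overlaps one of these, and no 3 of the listed blocks are pairwise disjoint, so 2 is the maximum.

2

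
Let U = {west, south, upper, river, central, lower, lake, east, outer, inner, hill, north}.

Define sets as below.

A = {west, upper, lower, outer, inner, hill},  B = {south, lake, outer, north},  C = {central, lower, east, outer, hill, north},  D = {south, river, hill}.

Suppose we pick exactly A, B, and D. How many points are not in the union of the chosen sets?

Union of A, B, D = {west, south, upper, river, lower, lake, outer, inner, hill, north}.
Not covered: central, east — 2 points.

2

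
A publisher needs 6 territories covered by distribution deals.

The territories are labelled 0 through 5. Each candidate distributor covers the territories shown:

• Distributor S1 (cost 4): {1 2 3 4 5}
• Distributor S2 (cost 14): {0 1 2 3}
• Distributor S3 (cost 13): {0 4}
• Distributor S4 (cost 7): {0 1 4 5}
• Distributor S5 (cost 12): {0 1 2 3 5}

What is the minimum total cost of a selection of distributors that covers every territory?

S1, S4 together cover every territory (S1 ∪ S4 = {0, 1, 2, 3, 4, 5}); total cost 4 + 7 = 11.
No covering selection has total cost below 11.

11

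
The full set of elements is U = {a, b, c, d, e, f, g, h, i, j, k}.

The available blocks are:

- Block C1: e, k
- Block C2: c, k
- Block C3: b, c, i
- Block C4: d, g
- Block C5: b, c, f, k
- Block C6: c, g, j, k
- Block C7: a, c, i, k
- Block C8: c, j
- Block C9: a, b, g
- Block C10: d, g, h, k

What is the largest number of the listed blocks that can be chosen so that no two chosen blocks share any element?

3

C1, C8, C9 are pairwise disjoint (C1={e,k}; C8={c,j}; C9={a,b,g}).
Every remaining block overlaps one of these, and no 4 of the listed blocks are pairwise disjoint, so 3 is the maximum.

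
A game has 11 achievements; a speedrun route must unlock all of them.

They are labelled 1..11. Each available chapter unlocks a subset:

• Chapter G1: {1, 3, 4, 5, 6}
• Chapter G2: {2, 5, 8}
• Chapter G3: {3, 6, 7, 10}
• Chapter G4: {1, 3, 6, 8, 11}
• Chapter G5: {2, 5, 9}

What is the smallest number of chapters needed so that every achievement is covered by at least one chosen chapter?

4

G1 and G3 and G4 and G5 together: G1 ∪ G3 ∪ G4 ∪ G5 = {1, 2, 3, 4, 5, 6, 7, 8, 9, 10, 11} — every achievement is covered.
Only G1 contains 4, so G1 is forced; the remaining 6 achievements need at least 3 more chapters (each remaining chapter adds at most 2) — so at least 4 chapters are needed, and 4 is optimal.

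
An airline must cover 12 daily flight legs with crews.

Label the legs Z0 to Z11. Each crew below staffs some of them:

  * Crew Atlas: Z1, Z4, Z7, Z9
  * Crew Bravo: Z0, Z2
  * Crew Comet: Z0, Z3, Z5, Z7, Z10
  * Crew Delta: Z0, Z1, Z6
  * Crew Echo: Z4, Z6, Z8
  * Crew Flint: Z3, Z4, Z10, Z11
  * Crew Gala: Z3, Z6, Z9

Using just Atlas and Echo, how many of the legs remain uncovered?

6

Union of Atlas, Echo = {Z1, Z4, Z6, Z7, Z8, Z9}.
Not covered: Z0, Z2, Z3, Z5, Z10, Z11 — 6 legs.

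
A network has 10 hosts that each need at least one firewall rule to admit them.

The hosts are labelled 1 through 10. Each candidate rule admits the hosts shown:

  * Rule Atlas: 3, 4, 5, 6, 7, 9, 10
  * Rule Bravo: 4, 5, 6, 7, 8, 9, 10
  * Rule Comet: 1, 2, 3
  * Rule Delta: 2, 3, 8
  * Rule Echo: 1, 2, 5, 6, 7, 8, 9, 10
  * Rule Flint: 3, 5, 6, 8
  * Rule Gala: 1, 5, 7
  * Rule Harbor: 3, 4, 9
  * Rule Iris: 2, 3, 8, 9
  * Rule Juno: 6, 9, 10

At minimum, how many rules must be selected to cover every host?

Take {Atlas, Echo}. Their union is {1, 2, 3, 4, 5, 6, 7, 8, 9, 10}, which is all 10 hosts.
No single rule has all 10 hosts (the largest, Echo, has 8), so 2 is optimal.

2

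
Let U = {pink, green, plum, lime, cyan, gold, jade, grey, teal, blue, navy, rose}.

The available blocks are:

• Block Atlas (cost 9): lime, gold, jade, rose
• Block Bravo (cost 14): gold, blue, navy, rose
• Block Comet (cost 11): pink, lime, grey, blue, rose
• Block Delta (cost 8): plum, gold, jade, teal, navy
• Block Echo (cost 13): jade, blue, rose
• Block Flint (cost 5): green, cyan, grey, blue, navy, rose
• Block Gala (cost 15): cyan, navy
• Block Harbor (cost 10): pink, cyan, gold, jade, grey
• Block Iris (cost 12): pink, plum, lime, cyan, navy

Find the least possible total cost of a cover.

24

Comet, Delta, Flint together cover every element (Comet ∪ Delta ∪ Flint = {pink, green, plum, lime, cyan, gold, jade, grey, teal, blue, navy, rose}); total cost 11 + 8 + 5 = 24.
No covering selection has total cost below 24.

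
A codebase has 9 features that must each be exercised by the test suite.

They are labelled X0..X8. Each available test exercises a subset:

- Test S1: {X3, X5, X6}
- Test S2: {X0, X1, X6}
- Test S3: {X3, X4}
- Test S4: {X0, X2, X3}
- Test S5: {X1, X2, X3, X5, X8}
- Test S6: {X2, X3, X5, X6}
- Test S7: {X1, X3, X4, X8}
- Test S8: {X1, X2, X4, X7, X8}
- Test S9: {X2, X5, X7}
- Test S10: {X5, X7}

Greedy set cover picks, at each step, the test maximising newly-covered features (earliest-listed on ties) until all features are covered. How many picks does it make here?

3

Greedy: pick S5 (covers 5 new) → pick S2 (covers 2 new) → pick S8 (covers 2 new). Total picks: 3.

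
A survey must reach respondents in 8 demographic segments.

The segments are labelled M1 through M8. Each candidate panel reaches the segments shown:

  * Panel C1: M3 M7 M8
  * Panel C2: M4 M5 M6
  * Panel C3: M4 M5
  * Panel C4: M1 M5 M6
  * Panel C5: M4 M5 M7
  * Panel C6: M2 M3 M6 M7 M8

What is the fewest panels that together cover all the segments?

3

C3 and C4 and C6 together: C3 ∪ C4 ∪ C6 = {M1, M2, M3, M4, M5, M6, M7, M8} — every segment is covered.
Only C4 contains M1, so C4 is forced; the remaining 5 segments need at least 2 more panels (each remaining panel adds at most 4) — so at least 3 panels are needed, and 3 is optimal.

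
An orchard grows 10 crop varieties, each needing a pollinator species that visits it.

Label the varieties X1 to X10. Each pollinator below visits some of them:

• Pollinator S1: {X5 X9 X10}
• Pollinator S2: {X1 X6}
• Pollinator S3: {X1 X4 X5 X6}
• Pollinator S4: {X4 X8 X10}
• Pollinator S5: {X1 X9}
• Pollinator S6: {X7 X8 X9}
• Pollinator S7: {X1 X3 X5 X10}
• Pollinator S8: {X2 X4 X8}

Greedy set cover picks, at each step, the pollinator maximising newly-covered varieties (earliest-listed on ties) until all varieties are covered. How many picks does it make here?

Greedy: pick S3 (covers 4 new) → pick S6 (covers 3 new) → pick S7 (covers 2 new) → pick S8 (covers 1 new). Total picks: 4.

4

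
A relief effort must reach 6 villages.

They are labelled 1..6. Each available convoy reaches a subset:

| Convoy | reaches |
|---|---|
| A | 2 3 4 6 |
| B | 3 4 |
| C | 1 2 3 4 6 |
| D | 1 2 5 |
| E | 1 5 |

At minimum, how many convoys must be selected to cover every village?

2

Take {A, E}. Their union is {1, 2, 3, 4, 5, 6}, which is all 6 villages.
No single convoy has all 6 villages (the largest, C, has 5), so 2 is optimal.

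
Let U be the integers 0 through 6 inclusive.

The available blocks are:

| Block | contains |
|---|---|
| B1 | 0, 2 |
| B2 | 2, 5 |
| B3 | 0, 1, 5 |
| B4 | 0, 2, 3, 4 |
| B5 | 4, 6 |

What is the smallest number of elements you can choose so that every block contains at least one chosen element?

H = {2, 4, 5} meets every block (each contains at least one member of H), and |H| = 3.
No choice of 2 elements meets every block, so 3 is the minimum.

3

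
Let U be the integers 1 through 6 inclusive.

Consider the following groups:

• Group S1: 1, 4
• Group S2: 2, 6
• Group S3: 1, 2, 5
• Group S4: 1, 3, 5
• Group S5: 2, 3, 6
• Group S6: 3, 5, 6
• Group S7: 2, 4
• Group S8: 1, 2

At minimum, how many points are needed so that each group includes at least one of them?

The 3 points {2, 3, 4} hit every group.
No choice of 2 points meets every group, so 3 is the minimum.

3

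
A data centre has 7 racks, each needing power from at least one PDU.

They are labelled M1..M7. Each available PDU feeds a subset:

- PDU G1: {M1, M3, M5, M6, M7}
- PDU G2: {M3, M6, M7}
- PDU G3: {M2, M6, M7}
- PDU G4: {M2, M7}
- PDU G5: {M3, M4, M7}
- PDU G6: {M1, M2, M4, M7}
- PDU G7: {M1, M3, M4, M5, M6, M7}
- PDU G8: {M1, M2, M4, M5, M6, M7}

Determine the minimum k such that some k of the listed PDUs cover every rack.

2

G7 and G8 together: G7 ∪ G8 = {M1, M2, M3, M4, M5, M6, M7} — every rack is covered.
No single PDU has all 7 racks (the largest, G7, has 6), so 2 is optimal.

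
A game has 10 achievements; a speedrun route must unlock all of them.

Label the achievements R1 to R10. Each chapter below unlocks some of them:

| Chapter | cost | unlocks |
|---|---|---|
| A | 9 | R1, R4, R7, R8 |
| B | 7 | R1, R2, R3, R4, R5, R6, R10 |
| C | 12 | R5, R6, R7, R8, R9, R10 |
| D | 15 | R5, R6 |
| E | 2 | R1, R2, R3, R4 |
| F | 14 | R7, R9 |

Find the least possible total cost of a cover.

C, E together cover every achievement (C ∪ E = {R1, R2, R3, R4, R5, R6, R7, R8, R9, R10}); total cost 12 + 2 = 14.
No covering selection has total cost below 14.

14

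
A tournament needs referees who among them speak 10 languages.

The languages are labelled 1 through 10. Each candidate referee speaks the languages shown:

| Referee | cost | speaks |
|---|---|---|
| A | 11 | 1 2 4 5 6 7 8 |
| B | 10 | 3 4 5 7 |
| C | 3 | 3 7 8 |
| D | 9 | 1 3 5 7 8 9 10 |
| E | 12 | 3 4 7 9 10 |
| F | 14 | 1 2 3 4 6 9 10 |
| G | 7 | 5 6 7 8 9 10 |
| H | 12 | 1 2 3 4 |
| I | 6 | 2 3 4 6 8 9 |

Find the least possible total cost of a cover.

D, I together cover every language (D ∪ I = {1, 2, 3, 4, 5, 6, 7, 8, 9, 10}); total cost 9 + 6 = 15.
The greedy pick C, I, D costs 18; no covering selection beats 15.

15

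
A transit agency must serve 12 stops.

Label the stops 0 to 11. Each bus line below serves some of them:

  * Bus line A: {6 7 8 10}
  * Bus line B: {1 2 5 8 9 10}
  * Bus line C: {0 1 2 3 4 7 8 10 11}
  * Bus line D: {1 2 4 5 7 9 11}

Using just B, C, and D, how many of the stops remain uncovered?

Union of B, C, D = {0, 1, 2, 3, 4, 5, 7, 8, 9, 10, 11}.
Not covered: 6 — 1 stop.

1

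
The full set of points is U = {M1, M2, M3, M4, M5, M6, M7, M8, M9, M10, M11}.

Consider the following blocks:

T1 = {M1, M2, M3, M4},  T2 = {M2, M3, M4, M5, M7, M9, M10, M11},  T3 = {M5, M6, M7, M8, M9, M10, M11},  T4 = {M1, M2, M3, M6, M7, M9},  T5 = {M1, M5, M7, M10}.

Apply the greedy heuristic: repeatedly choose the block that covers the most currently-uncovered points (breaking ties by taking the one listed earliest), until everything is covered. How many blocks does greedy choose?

3

Greedy: pick T2 (covers 8 new) → pick T3 (covers 2 new) → pick T1 (covers 1 new). Total picks: 3.
(The true minimum cover uses only 2 blocks, so greedy is not optimal here.)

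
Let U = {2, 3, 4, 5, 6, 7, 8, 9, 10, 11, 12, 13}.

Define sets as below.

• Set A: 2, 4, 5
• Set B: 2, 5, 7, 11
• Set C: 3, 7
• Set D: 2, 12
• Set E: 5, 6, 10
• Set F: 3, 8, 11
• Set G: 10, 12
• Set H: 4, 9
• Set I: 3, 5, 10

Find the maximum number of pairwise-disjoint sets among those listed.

4

D, E, F, H are pairwise disjoint (D={2,12}; E={5,6,10}; F={3,8,11}; H={4,9}).
Every remaining set overlaps one of these, and no 5 of the listed sets are pairwise disjoint, so 4 is the maximum.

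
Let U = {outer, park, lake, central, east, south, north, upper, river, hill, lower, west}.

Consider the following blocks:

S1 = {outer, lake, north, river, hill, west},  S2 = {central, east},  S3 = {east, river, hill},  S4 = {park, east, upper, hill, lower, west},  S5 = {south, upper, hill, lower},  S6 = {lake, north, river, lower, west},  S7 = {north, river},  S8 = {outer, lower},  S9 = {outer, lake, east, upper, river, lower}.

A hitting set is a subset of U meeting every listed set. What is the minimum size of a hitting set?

Take H = {east, river, lower}. Each listed block contains at least one of these, so H is a hitting set of size 3.
The blocks S2, S7, S8 are pairwise disjoint, so any hitting set needs a separate point for each — at least 3. Hence 3 is optimal.

3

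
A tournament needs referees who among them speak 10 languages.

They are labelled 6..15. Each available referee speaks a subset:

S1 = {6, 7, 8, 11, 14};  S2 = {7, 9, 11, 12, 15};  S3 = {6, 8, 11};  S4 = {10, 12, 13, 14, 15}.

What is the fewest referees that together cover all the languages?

Take {S2, S3, S4}. Their union is {6, 7, 8, 9, 10, 11, 12, 13, 14, 15}, which is all 10 languages.
Only S2 contains 9, so S2 is forced; the remaining 5 languages need at least 2 more referees (each remaining referee adds at most 3) — so at least 3 referees are needed, and 3 is optimal.

3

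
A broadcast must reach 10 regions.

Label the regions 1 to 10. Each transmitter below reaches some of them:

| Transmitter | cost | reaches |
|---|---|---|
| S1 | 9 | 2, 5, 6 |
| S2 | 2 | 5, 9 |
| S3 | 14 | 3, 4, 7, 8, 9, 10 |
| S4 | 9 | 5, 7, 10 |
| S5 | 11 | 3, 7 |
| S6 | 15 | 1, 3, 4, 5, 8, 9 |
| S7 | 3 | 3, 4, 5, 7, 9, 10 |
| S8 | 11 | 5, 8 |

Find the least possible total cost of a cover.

S1, S6, S7 together cover every region (S1 ∪ S6 ∪ S7 = {1, 2, 3, 4, 5, 6, 7, 8, 9, 10}); total cost 9 + 15 + 3 = 27.
No covering selection has total cost below 27.

27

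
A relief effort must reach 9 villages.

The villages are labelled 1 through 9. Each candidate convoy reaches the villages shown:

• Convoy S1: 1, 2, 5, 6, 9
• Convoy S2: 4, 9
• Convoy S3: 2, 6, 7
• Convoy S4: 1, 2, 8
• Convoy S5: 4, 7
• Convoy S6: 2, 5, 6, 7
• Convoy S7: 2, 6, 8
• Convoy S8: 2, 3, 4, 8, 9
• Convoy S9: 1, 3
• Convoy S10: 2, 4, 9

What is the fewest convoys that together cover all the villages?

S1 and S5 and S8 together: S1 ∪ S5 ∪ S8 = {1, 2, 3, 4, 5, 6, 7, 8, 9} — every village is covered.
No 2 of the 10 convoys cover everything (all 45 combinations miss at least one village), so 3 is optimal.

3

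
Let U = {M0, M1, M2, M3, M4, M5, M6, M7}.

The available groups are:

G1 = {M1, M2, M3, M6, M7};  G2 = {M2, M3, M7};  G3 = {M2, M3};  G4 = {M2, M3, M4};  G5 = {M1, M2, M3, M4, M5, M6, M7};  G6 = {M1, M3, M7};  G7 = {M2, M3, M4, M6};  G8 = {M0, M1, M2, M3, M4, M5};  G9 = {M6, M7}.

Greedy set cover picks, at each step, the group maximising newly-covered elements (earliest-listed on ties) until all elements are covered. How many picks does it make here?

2

Greedy: pick G5 (covers 7 new) → pick G8 (covers 1 new). Total picks: 2.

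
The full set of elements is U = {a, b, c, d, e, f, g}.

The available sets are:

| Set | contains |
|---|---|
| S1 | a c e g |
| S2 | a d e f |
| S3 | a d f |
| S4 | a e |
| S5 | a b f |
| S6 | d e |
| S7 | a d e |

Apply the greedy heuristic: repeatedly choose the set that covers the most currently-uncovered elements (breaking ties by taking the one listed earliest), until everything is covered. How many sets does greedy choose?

3

Greedy: pick S1 (covers 4 new) → pick S2 (covers 2 new) → pick S5 (covers 1 new). Total picks: 3.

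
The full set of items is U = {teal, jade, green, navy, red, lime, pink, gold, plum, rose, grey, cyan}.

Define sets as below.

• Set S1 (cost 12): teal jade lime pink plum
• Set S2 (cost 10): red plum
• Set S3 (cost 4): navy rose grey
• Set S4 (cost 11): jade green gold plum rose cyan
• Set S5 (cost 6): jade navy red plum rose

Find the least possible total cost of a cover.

S1, S3, S4, S5 together cover every item (S1 ∪ S3 ∪ S4 ∪ S5 = {teal, jade, green, navy, red, lime, pink, gold, plum, rose, grey, cyan}); total cost 12 + 4 + 11 + 6 = 33.
No covering selection has total cost below 33.

33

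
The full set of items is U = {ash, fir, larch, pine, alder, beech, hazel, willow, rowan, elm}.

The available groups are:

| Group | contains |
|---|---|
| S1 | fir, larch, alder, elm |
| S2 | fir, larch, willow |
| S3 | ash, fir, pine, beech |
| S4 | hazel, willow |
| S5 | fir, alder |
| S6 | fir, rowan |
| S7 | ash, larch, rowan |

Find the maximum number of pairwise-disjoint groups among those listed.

S4, S5, S7 are pairwise disjoint (S4={hazel,willow}; S5={fir,alder}; S7={ash,larch,rowan}).
Every remaining group overlaps one of these, and no 4 of the listed groups are pairwise disjoint, so 3 is the maximum.

3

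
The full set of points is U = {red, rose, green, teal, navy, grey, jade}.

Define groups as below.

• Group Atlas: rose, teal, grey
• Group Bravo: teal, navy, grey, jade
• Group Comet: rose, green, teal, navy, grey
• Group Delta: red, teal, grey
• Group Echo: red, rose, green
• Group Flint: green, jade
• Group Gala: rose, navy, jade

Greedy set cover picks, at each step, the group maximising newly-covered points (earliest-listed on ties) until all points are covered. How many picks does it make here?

3

Greedy: pick Comet (covers 5 new) → pick Bravo (covers 1 new) → pick Delta (covers 1 new). Total picks: 3.
(The true minimum cover uses only 2 groups, so greedy is not optimal here.)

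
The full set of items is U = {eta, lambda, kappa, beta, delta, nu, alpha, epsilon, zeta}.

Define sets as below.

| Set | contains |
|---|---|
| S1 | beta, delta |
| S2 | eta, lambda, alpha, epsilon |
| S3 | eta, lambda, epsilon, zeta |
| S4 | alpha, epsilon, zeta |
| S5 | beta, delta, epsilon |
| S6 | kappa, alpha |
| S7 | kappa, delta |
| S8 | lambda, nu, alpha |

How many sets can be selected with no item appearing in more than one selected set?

3

S1, S3, S6 are pairwise disjoint (S1={beta,delta}; S3={eta,lambda,epsilon,zeta}; S6={kappa,alpha}).
Every remaining set overlaps one of these, and no 4 of the listed sets are pairwise disjoint, so 3 is the maximum.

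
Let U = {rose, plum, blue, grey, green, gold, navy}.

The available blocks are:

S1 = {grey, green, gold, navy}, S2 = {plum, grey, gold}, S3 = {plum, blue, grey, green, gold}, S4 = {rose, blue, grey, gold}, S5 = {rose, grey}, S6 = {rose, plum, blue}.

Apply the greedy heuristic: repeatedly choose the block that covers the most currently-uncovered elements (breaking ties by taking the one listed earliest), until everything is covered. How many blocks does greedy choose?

Greedy: pick S3 (covers 5 new) → pick S1 (covers 1 new) → pick S4 (covers 1 new). Total picks: 3.
(The true minimum cover uses only 2 blocks, so greedy is not optimal here.)

3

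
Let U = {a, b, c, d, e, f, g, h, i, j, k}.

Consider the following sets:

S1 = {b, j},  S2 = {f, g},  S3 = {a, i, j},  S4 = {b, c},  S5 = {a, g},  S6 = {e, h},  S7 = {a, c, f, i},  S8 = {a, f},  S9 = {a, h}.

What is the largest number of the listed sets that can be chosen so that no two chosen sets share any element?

S2, S3, S4, S6 are pairwise disjoint (S2={f,g}; S3={a,i,j}; S4={b,c}; S6={e,h}).
Every remaining set overlaps one of these, and no 5 of the listed sets are pairwise disjoint, so 4 is the maximum.

4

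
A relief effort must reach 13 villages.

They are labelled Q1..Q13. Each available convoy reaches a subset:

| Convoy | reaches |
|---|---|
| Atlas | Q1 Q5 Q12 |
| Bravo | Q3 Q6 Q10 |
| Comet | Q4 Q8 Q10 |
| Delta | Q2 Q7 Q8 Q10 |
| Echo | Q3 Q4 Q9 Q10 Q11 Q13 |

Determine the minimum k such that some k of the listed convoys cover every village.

Take {Atlas, Bravo, Delta, Echo}. Their union is {Q1, Q2, Q3, Q4, Q5, Q6, Q7, Q8, Q9, Q10, Q11, Q12, Q13}, which is all 13 villages.
Only Bravo contains Q6, so Bravo is forced; the remaining 10 villages need at least 3 more convoys (each remaining convoy adds at most 4) — so at least 4 convoys are needed, and 4 is optimal.

4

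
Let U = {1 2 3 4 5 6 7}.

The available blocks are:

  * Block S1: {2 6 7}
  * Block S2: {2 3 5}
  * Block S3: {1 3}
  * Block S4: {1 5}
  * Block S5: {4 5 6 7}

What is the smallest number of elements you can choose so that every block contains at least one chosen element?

Take H = {1, 3, 7}. Each listed block contains at least one of these, so H is a hitting set of size 3.
No choice of 2 elements meets every block, so 3 is the minimum.

3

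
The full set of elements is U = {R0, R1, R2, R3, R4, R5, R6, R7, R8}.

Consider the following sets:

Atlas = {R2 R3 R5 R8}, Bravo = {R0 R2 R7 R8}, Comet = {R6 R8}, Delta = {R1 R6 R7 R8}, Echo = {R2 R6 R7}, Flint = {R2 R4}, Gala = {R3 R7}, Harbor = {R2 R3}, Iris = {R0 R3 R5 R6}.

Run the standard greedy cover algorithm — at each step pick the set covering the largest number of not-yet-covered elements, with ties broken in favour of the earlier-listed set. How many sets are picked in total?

Greedy: pick Atlas (covers 4 new) → pick Delta (covers 3 new) → pick Bravo (covers 1 new) → pick Flint (covers 1 new). Total picks: 4.
(The true minimum cover uses only 3 sets, so greedy is not optimal here.)

4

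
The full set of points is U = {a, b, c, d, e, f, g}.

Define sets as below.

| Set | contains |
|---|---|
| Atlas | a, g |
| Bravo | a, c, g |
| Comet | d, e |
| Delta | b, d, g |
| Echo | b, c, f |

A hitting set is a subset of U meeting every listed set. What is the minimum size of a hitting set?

H = {d, f, g} meets every set (each contains at least one member of H), and |H| = 3.
The sets Atlas, Comet, Echo are pairwise disjoint, so any hitting set needs a separate point for each — at least 3. Hence 3 is optimal.

3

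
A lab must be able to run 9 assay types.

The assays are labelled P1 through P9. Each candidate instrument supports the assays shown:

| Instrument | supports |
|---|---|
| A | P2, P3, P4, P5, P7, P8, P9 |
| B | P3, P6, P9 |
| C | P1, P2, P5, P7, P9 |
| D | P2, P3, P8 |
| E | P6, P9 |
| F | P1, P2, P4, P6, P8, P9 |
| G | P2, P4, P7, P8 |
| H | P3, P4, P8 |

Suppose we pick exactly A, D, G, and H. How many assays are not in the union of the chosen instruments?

2

Union of A, D, G, H = {P2, P3, P4, P5, P7, P8, P9}.
Not covered: P1, P6 — 2 assays.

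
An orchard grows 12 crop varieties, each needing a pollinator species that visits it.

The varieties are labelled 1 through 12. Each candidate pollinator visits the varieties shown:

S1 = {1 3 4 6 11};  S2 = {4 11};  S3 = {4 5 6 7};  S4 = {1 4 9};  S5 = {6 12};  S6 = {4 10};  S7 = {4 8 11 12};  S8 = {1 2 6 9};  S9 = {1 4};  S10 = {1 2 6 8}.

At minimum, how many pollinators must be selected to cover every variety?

Take {S1, S3, S6, S7, S8}. Their union is {1, 2, 3, 4, 5, 6, 7, 8, 9, 10, 11, 12}, which is all 12 varieties.
Only S1 contains 3, so S1 is forced; the remaining 7 varieties need at least 4 more pollinators (each remaining pollinator adds at most 2) — so at least 5 pollinators are needed, and 5 is optimal.

5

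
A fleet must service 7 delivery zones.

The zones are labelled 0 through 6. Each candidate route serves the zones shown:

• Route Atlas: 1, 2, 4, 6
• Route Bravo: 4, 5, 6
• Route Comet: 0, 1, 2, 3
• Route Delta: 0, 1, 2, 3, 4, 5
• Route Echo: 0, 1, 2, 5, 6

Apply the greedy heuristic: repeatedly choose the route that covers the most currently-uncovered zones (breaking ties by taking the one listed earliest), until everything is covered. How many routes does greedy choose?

Greedy: pick Delta (covers 6 new) → pick Atlas (covers 1 new). Total picks: 2.

2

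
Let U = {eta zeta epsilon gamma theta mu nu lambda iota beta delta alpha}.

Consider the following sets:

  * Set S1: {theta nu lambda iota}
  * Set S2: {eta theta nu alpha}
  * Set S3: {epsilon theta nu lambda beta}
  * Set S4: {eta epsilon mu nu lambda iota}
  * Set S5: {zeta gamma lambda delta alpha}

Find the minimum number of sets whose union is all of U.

3

Take {S3, S4, S5}. Their union is {eta, zeta, epsilon, gamma, theta, mu, nu, lambda, iota, beta, delta, alpha}, which is all 12 items.
Only S5 contains zeta, so S5 is forced; the remaining 7 items need at least 2 more sets (each remaining set adds at most 5) — so at least 3 sets are needed, and 3 is optimal.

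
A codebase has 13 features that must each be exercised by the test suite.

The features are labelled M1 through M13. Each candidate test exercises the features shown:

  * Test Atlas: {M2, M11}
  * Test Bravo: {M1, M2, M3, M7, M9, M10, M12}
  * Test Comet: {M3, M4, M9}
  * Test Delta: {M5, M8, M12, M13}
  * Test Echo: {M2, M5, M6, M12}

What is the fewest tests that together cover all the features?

Take {Atlas, Bravo, Comet, Delta, Echo}. Their union is {M1, M2, M3, M4, M5, M6, M7, M8, M9, M10, M11, M12, M13}, which is all 13 features.
No 4 of the 5 tests cover everything (all 5 combinations miss at least one feature), so 5 is optimal.

5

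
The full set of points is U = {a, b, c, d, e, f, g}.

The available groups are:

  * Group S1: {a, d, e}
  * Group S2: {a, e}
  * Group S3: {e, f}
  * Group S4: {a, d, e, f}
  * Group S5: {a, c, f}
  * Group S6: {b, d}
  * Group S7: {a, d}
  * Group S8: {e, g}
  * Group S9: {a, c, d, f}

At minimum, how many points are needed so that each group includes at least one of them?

The 3 points {a, b, e} hit every group.
The groups S5, S6, S8 are pairwise disjoint, so any hitting set needs a separate point for each — at least 3. Hence 3 is optimal.

3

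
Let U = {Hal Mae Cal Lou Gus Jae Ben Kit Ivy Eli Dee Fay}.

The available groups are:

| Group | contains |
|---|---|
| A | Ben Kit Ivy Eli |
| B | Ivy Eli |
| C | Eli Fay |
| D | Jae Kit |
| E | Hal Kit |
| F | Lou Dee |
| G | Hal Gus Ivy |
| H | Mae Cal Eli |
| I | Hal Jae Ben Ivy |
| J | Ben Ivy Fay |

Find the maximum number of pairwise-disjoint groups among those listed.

C, D, F, G are pairwise disjoint (C={Eli,Fay}; D={Jae,Kit}; F={Lou,Dee}; G={Hal,Gus,Ivy}).
Every remaining group overlaps one of these, and no 5 of the listed groups are pairwise disjoint, so 4 is the maximum.

4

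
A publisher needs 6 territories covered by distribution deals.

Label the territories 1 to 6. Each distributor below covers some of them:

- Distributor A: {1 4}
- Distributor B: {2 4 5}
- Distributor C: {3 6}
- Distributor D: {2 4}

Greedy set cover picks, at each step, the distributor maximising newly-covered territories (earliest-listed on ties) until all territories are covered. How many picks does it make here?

3

Greedy: pick B (covers 3 new) → pick C (covers 2 new) → pick A (covers 1 new). Total picks: 3.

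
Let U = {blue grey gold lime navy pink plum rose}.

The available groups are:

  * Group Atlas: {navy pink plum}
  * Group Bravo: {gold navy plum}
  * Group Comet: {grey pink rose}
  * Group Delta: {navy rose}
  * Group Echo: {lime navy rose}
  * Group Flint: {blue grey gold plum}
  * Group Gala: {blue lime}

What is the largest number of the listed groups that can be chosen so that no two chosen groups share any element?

Bravo, Comet, Gala are pairwise disjoint (Bravo={gold,navy,plum}; Comet={grey,pink,rose}; Gala={blue,lime}).
Every remaining group overlaps one of these, and no 4 of the listed groups are pairwise disjoint, so 3 is the maximum.

3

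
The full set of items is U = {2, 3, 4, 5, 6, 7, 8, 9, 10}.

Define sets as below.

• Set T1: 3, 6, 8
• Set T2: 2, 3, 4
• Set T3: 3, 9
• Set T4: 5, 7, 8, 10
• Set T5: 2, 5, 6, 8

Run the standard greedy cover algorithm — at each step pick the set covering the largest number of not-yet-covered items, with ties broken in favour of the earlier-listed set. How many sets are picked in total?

Greedy: pick T4 (covers 4 new) → pick T2 (covers 3 new) → pick T1 (covers 1 new) → pick T3 (covers 1 new). Total picks: 4.

4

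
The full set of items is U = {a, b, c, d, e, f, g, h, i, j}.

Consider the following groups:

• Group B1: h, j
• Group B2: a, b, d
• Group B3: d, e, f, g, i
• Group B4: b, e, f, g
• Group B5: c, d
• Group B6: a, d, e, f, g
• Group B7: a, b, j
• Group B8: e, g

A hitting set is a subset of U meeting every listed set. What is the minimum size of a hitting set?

The 3 items {d, e, j} hit every group.
The groups B1, B2, B8 are pairwise disjoint, so any hitting set needs a separate item for each — at least 3. Hence 3 is optimal.

3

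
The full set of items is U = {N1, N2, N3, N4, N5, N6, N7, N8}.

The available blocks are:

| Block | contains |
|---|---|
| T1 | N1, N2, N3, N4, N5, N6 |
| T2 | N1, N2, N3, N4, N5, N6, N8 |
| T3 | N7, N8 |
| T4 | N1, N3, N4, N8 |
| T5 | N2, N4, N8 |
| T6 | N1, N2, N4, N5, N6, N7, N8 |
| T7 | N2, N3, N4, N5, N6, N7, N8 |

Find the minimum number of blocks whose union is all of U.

2

Take {T2, T7}. Their union is {N1, N2, N3, N4, N5, N6, N7, N8}, which is all 8 items.
No single block has all 8 items (the largest, T2, has 7), so 2 is optimal.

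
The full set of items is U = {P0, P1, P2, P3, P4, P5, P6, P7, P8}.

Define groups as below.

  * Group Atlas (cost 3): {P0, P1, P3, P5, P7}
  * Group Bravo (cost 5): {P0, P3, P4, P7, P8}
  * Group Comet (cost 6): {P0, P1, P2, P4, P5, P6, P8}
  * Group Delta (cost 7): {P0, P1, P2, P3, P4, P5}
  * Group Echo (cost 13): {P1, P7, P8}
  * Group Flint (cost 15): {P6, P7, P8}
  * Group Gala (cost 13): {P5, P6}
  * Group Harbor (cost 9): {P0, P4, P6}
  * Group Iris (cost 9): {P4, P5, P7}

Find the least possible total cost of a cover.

9

Atlas, Comet together cover every item (Atlas ∪ Comet = {P0, P1, P2, P3, P4, P5, P6, P7, P8}); total cost 3 + 6 = 9.
No covering selection has total cost below 9.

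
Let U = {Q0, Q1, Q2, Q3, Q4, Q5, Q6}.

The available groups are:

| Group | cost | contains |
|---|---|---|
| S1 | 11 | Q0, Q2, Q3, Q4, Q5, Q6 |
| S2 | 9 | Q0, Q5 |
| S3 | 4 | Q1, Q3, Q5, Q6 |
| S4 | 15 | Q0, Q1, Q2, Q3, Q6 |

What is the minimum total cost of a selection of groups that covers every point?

15

S1, S3 together cover every point (S1 ∪ S3 = {Q0, Q1, Q2, Q3, Q4, Q5, Q6}); total cost 11 + 4 = 15.
No covering selection has total cost below 15.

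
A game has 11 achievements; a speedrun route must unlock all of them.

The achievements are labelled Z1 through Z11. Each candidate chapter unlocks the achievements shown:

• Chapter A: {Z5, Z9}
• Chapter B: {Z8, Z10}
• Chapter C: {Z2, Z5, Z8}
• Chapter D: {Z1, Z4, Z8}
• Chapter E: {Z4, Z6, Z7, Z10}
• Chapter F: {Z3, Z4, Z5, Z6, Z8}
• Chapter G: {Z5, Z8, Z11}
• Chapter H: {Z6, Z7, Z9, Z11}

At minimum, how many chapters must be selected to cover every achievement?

5

C and D and E and F and H together: C ∪ D ∪ E ∪ F ∪ H = {Z1, Z2, Z3, Z4, Z5, Z6, Z7, Z8, Z9, Z10, Z11} — every achievement is covered.
No 4 of the 8 chapters cover everything (all 70 combinations miss at least one achievement), so 5 is optimal.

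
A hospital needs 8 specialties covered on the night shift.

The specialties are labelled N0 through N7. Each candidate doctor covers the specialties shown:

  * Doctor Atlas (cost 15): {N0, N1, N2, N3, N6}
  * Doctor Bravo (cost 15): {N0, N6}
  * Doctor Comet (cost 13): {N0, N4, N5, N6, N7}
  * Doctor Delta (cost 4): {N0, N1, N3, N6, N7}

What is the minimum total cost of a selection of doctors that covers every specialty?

Atlas, Comet together cover every specialty (Atlas ∪ Comet = {N0, N1, N2, N3, N4, N5, N6, N7}); total cost 15 + 13 = 28.
The greedy pick Delta, Comet, Atlas costs 32; no covering selection beats 28.

28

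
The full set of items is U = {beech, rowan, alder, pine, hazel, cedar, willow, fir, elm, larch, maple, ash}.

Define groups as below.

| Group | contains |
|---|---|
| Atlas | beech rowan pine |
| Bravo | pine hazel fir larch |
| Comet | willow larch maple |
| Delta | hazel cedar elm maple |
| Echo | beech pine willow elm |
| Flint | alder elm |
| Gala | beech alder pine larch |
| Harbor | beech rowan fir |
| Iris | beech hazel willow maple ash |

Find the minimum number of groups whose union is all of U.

Delta and Gala and Harbor and Iris together: Delta ∪ Gala ∪ Harbor ∪ Iris = {beech, rowan, alder, pine, hazel, cedar, willow, fir, elm, larch, maple, ash} — every item is covered.
Only Iris contains ash, so Iris is forced; the remaining 7 items need at least 3 more groups (each remaining group adds at most 3) — so at least 4 groups are needed, and 4 is optimal.

4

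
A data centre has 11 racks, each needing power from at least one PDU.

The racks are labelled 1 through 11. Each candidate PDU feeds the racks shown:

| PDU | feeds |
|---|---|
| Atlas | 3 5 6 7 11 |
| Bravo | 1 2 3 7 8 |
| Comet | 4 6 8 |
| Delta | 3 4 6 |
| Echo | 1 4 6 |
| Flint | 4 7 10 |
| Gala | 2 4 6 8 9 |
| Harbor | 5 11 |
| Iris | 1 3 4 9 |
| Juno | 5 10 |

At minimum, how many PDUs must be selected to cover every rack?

4

Take {Atlas, Flint, Gala, Iris}. Their union is {1, 2, 3, 4, 5, 6, 7, 8, 9, 10, 11}, which is all 11 racks.
No 3 of the 10 PDUs cover everything (all 120 combinations miss at least one rack), so 4 is optimal.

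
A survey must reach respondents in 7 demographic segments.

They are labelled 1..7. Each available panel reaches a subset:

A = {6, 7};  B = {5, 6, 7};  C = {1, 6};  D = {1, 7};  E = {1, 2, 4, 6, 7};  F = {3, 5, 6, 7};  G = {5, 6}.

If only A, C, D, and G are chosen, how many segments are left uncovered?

3

Union of A, C, D, G = {1, 5, 6, 7}.
Not covered: 2, 3, 4 — 3 segments.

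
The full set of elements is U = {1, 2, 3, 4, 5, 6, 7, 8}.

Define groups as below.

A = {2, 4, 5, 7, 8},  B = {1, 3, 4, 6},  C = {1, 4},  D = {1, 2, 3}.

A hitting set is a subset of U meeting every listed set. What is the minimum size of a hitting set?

H = {1, 8} meets every group (each contains at least one member of H), and |H| = 2.
No single element lies in every group, so at least 2 are needed and 2 is optimal.

2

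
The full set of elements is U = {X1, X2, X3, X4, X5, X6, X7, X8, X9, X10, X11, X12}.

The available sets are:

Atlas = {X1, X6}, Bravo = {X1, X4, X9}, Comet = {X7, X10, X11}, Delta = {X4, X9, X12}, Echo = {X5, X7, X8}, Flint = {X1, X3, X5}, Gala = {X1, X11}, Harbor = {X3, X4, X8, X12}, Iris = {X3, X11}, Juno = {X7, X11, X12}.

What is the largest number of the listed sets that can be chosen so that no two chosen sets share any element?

4

Atlas, Delta, Echo, Iris are pairwise disjoint (Atlas={X1,X6}; Delta={X4,X9,X12}; Echo={X5,X7,X8}; Iris={X3,X11}).
Every remaining set overlaps one of these, and no 5 of the listed sets are pairwise disjoint, so 4 is the maximum.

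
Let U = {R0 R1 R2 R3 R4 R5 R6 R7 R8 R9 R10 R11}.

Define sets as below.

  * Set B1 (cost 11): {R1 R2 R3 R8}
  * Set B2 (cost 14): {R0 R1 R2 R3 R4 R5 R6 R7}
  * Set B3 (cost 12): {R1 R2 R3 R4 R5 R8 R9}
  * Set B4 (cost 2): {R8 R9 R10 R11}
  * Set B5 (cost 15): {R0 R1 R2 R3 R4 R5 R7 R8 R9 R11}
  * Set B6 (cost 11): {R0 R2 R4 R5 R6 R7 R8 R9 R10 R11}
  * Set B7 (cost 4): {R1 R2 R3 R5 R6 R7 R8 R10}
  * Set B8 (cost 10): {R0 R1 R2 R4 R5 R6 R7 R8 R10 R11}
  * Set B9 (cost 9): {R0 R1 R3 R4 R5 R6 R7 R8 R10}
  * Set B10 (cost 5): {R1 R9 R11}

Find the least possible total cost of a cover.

15

B4, B7, B9 together cover every element (B4 ∪ B7 ∪ B9 = {R0, R1, R2, R3, R4, R5, R6, R7, R8, R9, R10, R11}); total cost 2 + 4 + 9 = 15.
No covering selection has total cost below 15.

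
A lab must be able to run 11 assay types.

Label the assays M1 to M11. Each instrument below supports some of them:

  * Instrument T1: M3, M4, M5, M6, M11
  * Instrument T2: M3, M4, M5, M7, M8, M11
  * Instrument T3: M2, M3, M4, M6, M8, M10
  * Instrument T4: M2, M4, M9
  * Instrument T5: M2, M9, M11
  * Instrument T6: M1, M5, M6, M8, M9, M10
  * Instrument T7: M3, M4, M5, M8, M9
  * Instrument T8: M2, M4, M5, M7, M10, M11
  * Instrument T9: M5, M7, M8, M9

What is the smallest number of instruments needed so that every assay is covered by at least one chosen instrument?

3

T6 and T7 and T8 together: T6 ∪ T7 ∪ T8 = {M1, M2, M3, M4, M5, M6, M7, M8, M9, M10, M11} — every assay is covered.
Only T6 contains M1, so T6 is forced; the remaining 5 assays need at least 2 more instruments (each remaining instrument adds at most 4) — so at least 3 instruments are needed, and 3 is optimal.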